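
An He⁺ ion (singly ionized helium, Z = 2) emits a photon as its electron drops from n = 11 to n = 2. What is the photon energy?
13.1559 eV

The energy levels are E_n = -13.6057 Z² eV / n².

Energy at n = 11: E_11 = -13.6057 × 2² / 11² = -0.4497752 eV
Energy at n = 2: E_2 = -13.6057 × 2² / 2² = -13.6057000 eV

For emission (electron falling to lower state), the photon energy is:
E_photon = E_11 - E_2 = |-0.4497752 - (-13.6057000)|
E_photon = 13.1559 eV

This energy is carried away by the emitted photon.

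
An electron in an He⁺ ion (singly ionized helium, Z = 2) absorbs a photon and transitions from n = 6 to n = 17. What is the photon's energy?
1.323430 eV

The energy levels of a hydrogen-like atom are E_n = -13.6057 Z² eV / n².

Energy at n = 6: E_6 = -13.6057 × 2² / 6² = -1.511744444 eV
Energy at n = 17: E_17 = -13.6057 × 2² / 17² = -0.188314187 eV

The excitation energy is the difference:
ΔE = E_17 - E_6
ΔE = -0.188314187 - (-1.511744444)
ΔE = 1.323430 eV

Since this is positive, energy must be absorbed (photon absorption).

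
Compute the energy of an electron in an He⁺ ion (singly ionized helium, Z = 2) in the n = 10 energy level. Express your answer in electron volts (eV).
-0.544228 eV

The energy levels of a hydrogen-like atom are given by:
E_n = -13.6057 Z² / n² eV  (with Z = 2 for He⁺)

For n = 10:
E_10 = -13.6057 × 2² / 10²
E_10 = -13.6057 × 4 / 100
E_10 = -0.544228 eV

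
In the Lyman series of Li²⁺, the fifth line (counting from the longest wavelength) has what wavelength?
10.414459 nm

The lines of a series are numbered from the longest wavelength (smallest ΔE) outward; the fifth line is the transition from n = n_f + 5 to n_f.
The Lyman series has all transitions ending at n_f = 1.

For Li²⁺ (Z = 3), the fifth line (ε-line) is the jump from n = 6 to n = 1:
E_6 = -13.6057 × 3² / 6² = -3.40142500 eV
E_1 = -13.6057 × 3² / 1² = -122.45130000 eV
ΔE = E_6 - E_1 = 119.04987500 eV

λ = hc/E = 1239.84 eV·nm / 119.04987500 eV
λ = 10.414459 nm

This is the ε-line of the Lyman series in Li²⁺.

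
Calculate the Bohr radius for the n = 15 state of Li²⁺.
3.9688 nm (or 39.6883 Å)

The Bohr radius formula is:
r_n = n² a₀ / Z

where a₀ = 0.0529177 nm is the Bohr radius.

For Li²⁺ (Z = 3) at n = 15:
r_15 = 15² × 0.0529177 nm / 3
r_15 = 225 × 0.0529177 nm / 3
r_15 = 11.90648 nm / 3
r_15 = 3.9688 nm

The electron orbits at approximately 3.9688 nm from the nucleus.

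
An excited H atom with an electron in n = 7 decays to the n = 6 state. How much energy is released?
0.1003 eV

The energy levels are E_n = -13.6057 eV / n².

Energy at n = 7: E_7 = -13.6057 / 7² = -0.2776673 eV
Energy at n = 6: E_6 = -13.6057 / 6² = -0.3779361 eV

For emission (electron falling to lower state), the photon energy is:
E_photon = E_7 - E_6 = |-0.2776673 - (-0.3779361)|
E_photon = 0.1003 eV

This energy is carried away by the emitted photon.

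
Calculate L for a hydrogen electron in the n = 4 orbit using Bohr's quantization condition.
4.218e-34 J·s (or 4ℏ)

In the Bohr model, angular momentum is quantized:
L = nℏ

where ℏ = h/(2π) = 1.05457e-34 J·s

For n = 4:
L = 4 × 1.05457e-34 J·s
L = 4.218e-34 J·s

This can also be written as L = 4ℏ.
The angular momentum is an integer multiple of the reduced Planck constant.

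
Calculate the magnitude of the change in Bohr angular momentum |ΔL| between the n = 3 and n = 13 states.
1.0546e-33 J·s (or 10ℏ)

In the Bohr model, L_n = nℏ where ℏ = 1.054572e-34 J·s.

L_13 = 13ℏ = 1.370944e-33 J·s
L_3 = 3ℏ = 3.163716e-34 J·s

ΔL = L_13 - L_3 = (13 - 3)ℏ = 10ℏ
ΔL = 10 × 1.054572e-34 J·s = 1.0546e-33 J·s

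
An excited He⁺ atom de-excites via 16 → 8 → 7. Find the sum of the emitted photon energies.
0.89808 eV

The energy levels of He⁺ are E_n = -13.6057 × 2² / n² eV.

First transition (16 → 8):
ΔE₁ = |E_8 - E_16|
ΔE₁ = |-0.85035625000 - (-0.21258906250)| = 0.63776719 eV

Second transition (8 → 7):
ΔE₂ = |E_7 - E_8|
ΔE₂ = |-1.11066938776 - (-0.85035625000)| = 0.26031314 eV

Total energy released:
E_total = ΔE₁ + ΔE₂ = 0.63776719 + 0.26031314 = 0.89808 eV

Note: This equals the direct transition 16 → 7: 0.89808 eV ✓
Energy is conserved regardless of the path taken.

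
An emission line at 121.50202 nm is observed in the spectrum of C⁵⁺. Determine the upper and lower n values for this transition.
n = 12 → n = 6

First, find the photon energy from the wavelength (hc = 1239.84 eV·nm):
E = hc/λ = 1239.84 eV·nm / 121.50202 nm = 10.204275 eV

The energy levels of C⁵⁺ satisfy E_n = -13.6057 × 6² / n² eV, so an emission n_i → n_f releases
ΔE = 13.6057 × 6² × (1/n_f² − 1/n_i²) eV.

Setting ΔE equal to the photon energy:
1/n_f² − 1/n_i² = 10.204275 / (13.6057 × 6²) = 0.020833333

Since 1/n_i² must be positive, we need 1/n_f² > 0.020833333, i.e. n_f ≤ 6. For each allowed n_f, solve n_i = (1/n_f² − 0.020833333)^(−1/2) and check whether it is a whole number:
  n_f = 1: 1/n_i² = 1.000000000 − 0.020833333 = 0.979166667 → n_i = 1.011  (not an integer) ✗
  n_f = 2: 1/n_i² = 0.250000000 − 0.020833333 = 0.229166667 → n_i = 2.089  (not an integer) ✗
  n_f = 3: 1/n_i² = 0.111111111 − 0.020833333 = 0.090277778 → n_i = 3.328  (not an integer) ✗
  n_f = 4: 1/n_i² = 0.062500000 − 0.020833333 = 0.041666667 → n_i = 4.899  (not an integer) ✗
  n_f = 5: 1/n_i² = 0.040000000 − 0.020833333 = 0.019166667 → n_i = 7.223  (not an integer) ✗
  n_f = 6: 1/n_i² = 0.027777778 − 0.020833333 = 0.006944445 → n_i = 12.000  → integer, n_i = 12 ✓

Only n_f = 6 gives an integer upper level, n_i = 12.

The transition is from n = 12 to n = 6 (emission).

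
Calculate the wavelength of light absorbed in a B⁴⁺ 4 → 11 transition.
67.20797 nm

First, find the transition energy using E_n = -13.6057 Z² / n² eV:
E_4 = -13.6057 × 5² / 4² = -21.2589063 eV
E_11 = -13.6057 × 5² / 11² = -2.8110950 eV

Photon energy: |ΔE| = |E_11 - E_4| = 18.4478113 eV

Convert to wavelength using E = hc/λ with hc = 1239.84 eV·nm:
λ = hc/E = 1239.84 eV·nm / 18.4478113 eV
λ = 67.20797 nm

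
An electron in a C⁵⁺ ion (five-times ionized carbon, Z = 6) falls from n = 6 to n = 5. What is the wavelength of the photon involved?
207.11 nm

First, find the transition energy using E_n = -13.6057 Z² / n² eV:
E_6 = -13.6057 × 6² / 6² = -13.605700 eV
E_5 = -13.6057 × 6² / 5² = -19.592208 eV

Photon energy: |ΔE| = |E_5 - E_6| = 5.986508 eV

Convert to wavelength using E = hc/λ with hc = 1239.84 eV·nm:
λ = hc/E = 1239.84 eV·nm / 5.986508 eV
λ = 207.11 nm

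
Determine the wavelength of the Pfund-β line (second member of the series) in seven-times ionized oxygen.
72.6758 nm

The lines of a series are numbered from the longest wavelength (smallest ΔE) outward; the second line is the transition from n = n_f + 2 to n_f.
The Pfund series has all transitions ending at n_f = 5.

For O⁷⁺ (Z = 8), the second line (β-line) is the jump from n = 7 to n = 5:
E_7 = -13.6057 × 8² / 7² = -17.770710 eV
E_5 = -13.6057 × 8² / 5² = -34.830592 eV
ΔE = E_7 - E_5 = 17.059882 eV

λ = hc/E = 1239.84 eV·nm / 17.059882 eV
λ = 72.6758 nm

This is the β-line of the Pfund series in O⁷⁺.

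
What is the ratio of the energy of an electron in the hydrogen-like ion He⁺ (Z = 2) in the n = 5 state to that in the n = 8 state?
2.56000

Using E_n = -13.6057 Z² / n² eV with Z = 2:

E_5 = -13.6057 × 2² / 5² = -54.4228 / 25 = -2.17691200000 eV
E_8 = -13.6057 × 2² / 8² = -54.4228 / 64 = -0.85035625000 eV

The ratio is:
E_5/E_8 = (-2.17691200000) / (-0.85035625000)
E_5/E_8 = (-54.4228/25) / (-54.4228/64)
E_5/E_8 = 64/25
E_5/E_8 = 2.56000
(Note: the Z² factors cancel in the ratio.)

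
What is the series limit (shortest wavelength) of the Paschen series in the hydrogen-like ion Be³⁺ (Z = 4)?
51.25866 nm

The series limit corresponds to the transition from n = ∞ to n = 3.
This is the highest energy (shortest wavelength) transition in the Paschen series.

E_∞ = 0 eV
E_3 = -13.6057 × 4² / 3² = -24.1879111 eV

Energy at series limit:
ΔE = E_∞ - E_3 = 0 - (-24.1879111) = 24.1879111 eV
λ = hc/E = 1239.84 eV·nm / 24.1879111 eV = 51.25866 nm

This energy equals the ionization energy from the n = 3 state of Be³⁺.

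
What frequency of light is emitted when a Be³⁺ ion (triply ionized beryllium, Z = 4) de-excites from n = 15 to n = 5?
1.872e+15 Hz

First, find the transition energy:
E_15 = -13.6057 × 4² / 15² = -0.96751644 eV
E_5 = -13.6057 × 4² / 5² = -8.70764800 eV
|ΔE| = |E_5 - E_15| = 7.74013156 eV

Convert to Joules: E = 7.74013156 eV × (1.602177 × 10⁻¹⁹ J/eV) = 1.24011e-18 J

Using E = hf:
f = E/h = 1.24011e-18 J / (6.62607 × 10⁻³⁴ J·s)
f = 1.872e+15 Hz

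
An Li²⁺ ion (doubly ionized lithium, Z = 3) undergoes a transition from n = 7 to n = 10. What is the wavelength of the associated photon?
972.81027 nm

First, find the transition energy using E_n = -13.6057 Z² / n² eV:
E_7 = -13.6057 × 3² / 7² = -2.499006122 eV
E_10 = -13.6057 × 3² / 10² = -1.224513000 eV

Photon energy: |ΔE| = |E_10 - E_7| = 1.274493122 eV

Convert to wavelength using E = hc/λ with hc = 1239.84 eV·nm:
λ = hc/E = 1239.84 eV·nm / 1.274493122 eV
λ = 972.81027 nm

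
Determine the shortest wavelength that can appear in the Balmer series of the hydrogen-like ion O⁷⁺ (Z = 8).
5.6954 nm

The series limit corresponds to the transition from n = ∞ to n = 2.
This is the highest energy (shortest wavelength) transition in the Balmer series.

E_∞ = 0 eV
E_2 = -13.6057 × 8² / 2² = -217.691200 eV

Energy at series limit:
ΔE = E_∞ - E_2 = 0 - (-217.691200) = 217.691200 eV
λ = hc/E = 1239.84 eV·nm / 217.691200 eV = 5.6954 nm

This energy equals the ionization energy from the n = 2 state of O⁷⁺.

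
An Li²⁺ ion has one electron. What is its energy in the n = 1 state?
-122.45 eV

For hydrogen-like ions, the energy levels scale with Z²:
E_n = -13.6057 Z² / n² eV

For Li²⁺ (Z = 3) at n = 1:
E_1 = -13.6057 × 3² / 1²
E_1 = -13.6057 × 9 / 1
E_1 = -122.4513 / 1
E_1 = -122.45 eV

The energy is 9 times more negative than hydrogen at the same n due to the stronger nuclear charge.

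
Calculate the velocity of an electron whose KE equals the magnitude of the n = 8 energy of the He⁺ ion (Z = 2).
5.469e+05 m/s (or 0.182% of c)

The binding energy at n = 8 for He⁺ is:
E_8 = -13.6057 × 2²/8² = -0.8503563 eV
|E_8| = 0.8503563 eV

Convert to Joules:
KE = 0.8503563 eV × (1.602177 × 10⁻¹⁹ J/eV) = 1.36242e-19 J

Using KE = ½mv²:
v = √(2·KE/m_e)
v = √(2 × 1.36242e-19 J / 9.10938 × 10⁻³¹ kg)
v = 5.469e+05 m/s

This is approximately 0.182% the speed of light.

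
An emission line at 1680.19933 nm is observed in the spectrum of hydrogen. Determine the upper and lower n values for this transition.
n = 11 → n = 4

First, find the photon energy from the wavelength (hc = 1239.84 eV·nm):
E = hc/λ = 1239.84 eV·nm / 1680.19933 nm = 0.73791245 eV

The energy levels of hydrogen satisfy E_n = -13.6057 / n² eV, so an emission n_i → n_f releases
ΔE = 13.6057 × (1/n_f² − 1/n_i²) eV.

Setting ΔE equal to the photon energy:
1/n_f² − 1/n_i² = 0.73791245 / 13.6057 = 0.054235537

Since 1/n_i² must be positive, we need 1/n_f² > 0.054235537, i.e. n_f ≤ 4. For each allowed n_f, solve n_i = (1/n_f² − 0.054235537)^(−1/2) and check whether it is a whole number:
  n_f = 1: 1/n_i² = 1.000000000 − 0.054235537 = 0.945764463 → n_i = 1.028  (not an integer) ✗
  n_f = 2: 1/n_i² = 0.250000000 − 0.054235537 = 0.195764463 → n_i = 2.260  (not an integer) ✗
  n_f = 3: 1/n_i² = 0.111111111 − 0.054235537 = 0.056875574 → n_i = 4.193  (not an integer) ✗
  n_f = 4: 1/n_i² = 0.062500000 − 0.054235537 = 0.008264463 → n_i = 11.000  → integer, n_i = 11 ✓

Only n_f = 4 gives an integer upper level, n_i = 11.

The transition is from n = 11 to n = 4 (emission).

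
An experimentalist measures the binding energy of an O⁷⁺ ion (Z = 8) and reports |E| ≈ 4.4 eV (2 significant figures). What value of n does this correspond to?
n = 14

The exact energy levels follow E_n = -13.6057 Z² / n² eV with Z = 8.

The measured value (-4.4 eV) is reported to only 2 significant figures, so we must test candidate n values and see which one matches to that precision.

Candidate energies:
  n = 12:  E = -13.6057 × 8² / 12² = -6.04698 eV
  n = 13:  E = -13.6057 × 8² / 13² = -5.15245 eV
  n = 14:  E = -13.6057 × 8² / 14² = -4.44268 eV  ← matches
  n = 15:  E = -13.6057 × 8² / 15² = -3.87007 eV
  n = 16:  E = -13.6057 × 8² / 16² = -3.40143 eV

Checking against the measurement of -4.4 eV (2 sig figs), only n = 14 agrees:
E_14 = -4.44268 eV, which rounds to -4.4 eV ✓

Therefore n = 14.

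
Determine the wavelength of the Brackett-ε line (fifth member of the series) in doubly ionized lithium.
201.880275 nm

The lines of a series are numbered from the longest wavelength (smallest ΔE) outward; the fifth line is the transition from n = n_f + 5 to n_f.
The Brackett series has all transitions ending at n_f = 4.

For Li²⁺ (Z = 3), the fifth line (ε-line) is the jump from n = 9 to n = 4:
E_9 = -13.6057 × 3² / 9² = -1.5117444444 eV
E_4 = -13.6057 × 3² / 4² = -7.6532062500 eV
ΔE = E_9 - E_4 = 6.1414618056 eV

λ = hc/E = 1239.84 eV·nm / 6.1414618056 eV
λ = 201.880275 nm

This is the ε-line of the Brackett series in Li²⁺.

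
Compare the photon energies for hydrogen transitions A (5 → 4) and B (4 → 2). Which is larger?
4 → 2

Calculate the energy for each transition:

Transition 5 → 4:
ΔE₁ = |E_4 - E_5| = |-13.6057/4² - (-13.6057/5²)|
ΔE₁ = |-0.8503562500 - (-0.5442280000)| = 0.3061283 eV

Transition 4 → 2:
ΔE₂ = |E_2 - E_4| = |-13.6057/2² - (-13.6057/4²)|
ΔE₂ = |-3.4014250000 - (-0.8503562500)| = 2.5510688 eV

Since 2.5510688 eV > 0.3061283 eV, the transition 4 → 2 emits the more energetic photon.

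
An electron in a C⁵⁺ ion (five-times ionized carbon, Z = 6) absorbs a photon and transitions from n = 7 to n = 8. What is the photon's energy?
2.342818 eV

The energy levels of a hydrogen-like atom are E_n = -13.6057 Z² eV / n².

Energy at n = 7: E_7 = -13.6057 × 6² / 7² = -9.996024490 eV
Energy at n = 8: E_8 = -13.6057 × 6² / 8² = -7.653206250 eV

The excitation energy is the difference:
ΔE = E_8 - E_7
ΔE = -7.653206250 - (-9.996024490)
ΔE = 2.342818 eV

Since this is positive, energy must be absorbed (photon absorption).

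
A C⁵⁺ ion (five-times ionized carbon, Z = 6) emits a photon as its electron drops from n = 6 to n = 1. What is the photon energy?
476.200 eV

The energy levels are E_n = -13.6057 Z² eV / n².

Energy at n = 6: E_6 = -13.6057 × 6² / 6² = -13.605700 eV
Energy at n = 1: E_1 = -13.6057 × 6² / 1² = -489.805200 eV

For emission (electron falling to lower state), the photon energy is:
E_photon = E_6 - E_1 = |-13.605700 - (-489.805200)|
E_photon = 476.200 eV

This energy is carried away by the emitted photon.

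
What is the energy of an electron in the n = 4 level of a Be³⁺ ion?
-13.6057 eV

For hydrogen-like ions, the energy levels scale with Z²:
E_n = -13.6057 Z² / n² eV

For Be³⁺ (Z = 4) at n = 4:
E_4 = -13.6057 × 4² / 4²
E_4 = -13.6057 × 16 / 16
E_4 = -217.6912 / 16
E_4 = -13.6057 eV

The energy is 16 times more negative than hydrogen at the same n due to the stronger nuclear charge.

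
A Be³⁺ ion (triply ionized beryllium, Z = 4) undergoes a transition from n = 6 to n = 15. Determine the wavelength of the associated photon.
244.08887 nm

First, find the transition energy using E_n = -13.6057 Z² / n² eV:
E_6 = -13.6057 × 4² / 6² = -6.046977778 eV
E_15 = -13.6057 × 4² / 15² = -0.967516444 eV

Photon energy: |ΔE| = |E_15 - E_6| = 5.079461334 eV

Convert to wavelength using E = hc/λ with hc = 1239.84 eV·nm:
λ = hc/E = 1239.84 eV·nm / 5.079461334 eV
λ = 244.08887 nm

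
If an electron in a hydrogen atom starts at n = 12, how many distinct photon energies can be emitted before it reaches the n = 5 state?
28

The electron can occupy levels n = 5, 6, ..., 12 during de-excitation — that is m = 12 - 5 + 1 = 8 distinct levels.

The number of distinct spectral lines equals the number of ways to choose 2 of these m levels (each pair gives one possible emission transition):

Number of lines = m(m-1)/2 = 8×7/2 = 28

These correspond to all possible transitions between the 8 levels:
12 → 11, 12 → 10, 12 → 9, 12 → 8, 12 → 7, 12 → 6, 12 → 5, 11 → 10...

Each transition produces a photon with a unique energy (and thus wavelength). This count does not depend on Z.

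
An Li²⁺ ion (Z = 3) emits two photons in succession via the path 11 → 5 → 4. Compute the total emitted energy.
6.641 eV

The energy levels of Li²⁺ are E_n = -13.6057 × 3² / n² eV.

First transition (11 → 5):
ΔE₁ = |E_5 - E_11|
ΔE₁ = |-4.898052000 - (-1.011994215)| = 3.886058 eV

Second transition (5 → 4):
ΔE₂ = |E_4 - E_5|
ΔE₂ = |-7.653206250 - (-4.898052000)| = 2.755154 eV

Total energy released:
E_total = ΔE₁ + ΔE₂ = 3.886058 + 2.755154 = 6.641 eV

Note: This equals the direct transition 11 → 4: 6.641 eV ✓
Energy is conserved regardless of the path taken.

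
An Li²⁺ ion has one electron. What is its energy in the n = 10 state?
-1.2245 eV

For hydrogen-like ions, the energy levels scale with Z²:
E_n = -13.6057 Z² / n² eV

For Li²⁺ (Z = 3) at n = 10:
E_10 = -13.6057 × 3² / 10²
E_10 = -13.6057 × 9 / 100
E_10 = -122.4513 / 100
E_10 = -1.2245 eV

The energy is 9 times more negative than hydrogen at the same n due to the stronger nuclear charge.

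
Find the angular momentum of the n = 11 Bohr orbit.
1.160e-33 J·s (or 11ℏ)

In the Bohr model, angular momentum is quantized:
L = nℏ

where ℏ = h/(2π) = 1.05457e-34 J·s

For n = 11:
L = 11 × 1.05457e-34 J·s
L = 1.160e-33 J·s

This can also be written as L = 11ℏ.
The angular momentum is an integer multiple of the reduced Planck constant.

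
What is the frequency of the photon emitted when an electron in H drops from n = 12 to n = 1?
3.27e+15 Hz

First, find the transition energy:
E_12 = -13.6057 / 12² = -0.0945 eV
E_1 = -13.6057 / 1² = -13.6057 eV
|ΔE| = |E_1 - E_12| = 13.5112 eV

Convert to Joules: E = 13.5112 eV × (1.602177 × 10⁻¹⁹ J/eV) = 2.1647e-18 J

Using E = hf:
f = E/h = 2.1647e-18 J / (6.62607 × 10⁻³⁴ J·s)
f = 3.27e+15 Hz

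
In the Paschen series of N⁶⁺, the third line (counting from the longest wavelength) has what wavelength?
22.316697 nm

The lines of a series are numbered from the longest wavelength (smallest ΔE) outward; the third line is the transition from n = n_f + 3 to n_f.
The Paschen series has all transitions ending at n_f = 3.

For N⁶⁺ (Z = 7), the third line (γ-line) is the jump from n = 6 to n = 3:
E_6 = -13.6057 × 7² / 6² = -18.51886944 eV
E_3 = -13.6057 × 7² / 3² = -74.07547778 eV
ΔE = E_6 - E_3 = 55.55660834 eV

λ = hc/E = 1239.84 eV·nm / 55.55660834 eV
λ = 22.316697 nm

This is the γ-line of the Paschen series in N⁶⁺.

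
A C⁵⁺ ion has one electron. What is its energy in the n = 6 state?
-13.60570 eV

For hydrogen-like ions, the energy levels scale with Z²:
E_n = -13.6057 Z² / n² eV

For C⁵⁺ (Z = 6) at n = 6:
E_6 = -13.6057 × 6² / 6²
E_6 = -13.6057 × 36 / 36
E_6 = -489.8052 / 36
E_6 = -13.60570 eV

The energy is 36 times more negative than hydrogen at the same n due to the stronger nuclear charge.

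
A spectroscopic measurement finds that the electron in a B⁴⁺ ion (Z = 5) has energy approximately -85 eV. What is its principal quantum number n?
n = 2

The exact energy levels follow E_n = -13.6057 Z² / n² eV with Z = 5.

The measured value (-85 eV) is reported to only 2 significant figures, so we must test candidate n values and see which one matches to that precision.

Candidate energies:
  n = 1:  E = -13.6057 × 5² / 1² = -340.14250 eV
  n = 2:  E = -13.6057 × 5² / 2² = -85.03563 eV  ← matches
  n = 3:  E = -13.6057 × 5² / 3² = -37.79361 eV
  n = 4:  E = -13.6057 × 5² / 4² = -21.25891 eV

Checking against the measurement of -85 eV (2 sig figs), only n = 2 agrees:
E_2 = -85.03563 eV, which rounds to -85 eV ✓

Therefore n = 2.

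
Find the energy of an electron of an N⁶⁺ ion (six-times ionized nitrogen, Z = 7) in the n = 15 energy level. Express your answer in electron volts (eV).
-2.96 eV

The energy levels of a hydrogen-like atom are given by:
E_n = -13.6057 Z² / n² eV  (with Z = 7 for N⁶⁺)

For n = 15:
E_15 = -13.6057 × 7² / 15²
E_15 = -13.6057 × 49 / 225
E_15 = -2.96 eV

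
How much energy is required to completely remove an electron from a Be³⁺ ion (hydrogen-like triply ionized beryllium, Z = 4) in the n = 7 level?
4.4427 eV

The ionization energy is the energy needed to remove the electron completely (n → ∞).

For a hydrogen-like ion with Z = 4, E_n = -13.6057 Z² / n² eV.

At n = 7: E_7 = -13.6057 × 4² / 7² = -4.4426776 eV
At n = ∞: E_∞ = 0 eV

Ionization energy = E_∞ - E_7 = 0 - (-4.4426776) = 4.4426776 eV
Ionization energy ≈ 4.4427 eV

This is also called the binding energy of the electron in state n = 7.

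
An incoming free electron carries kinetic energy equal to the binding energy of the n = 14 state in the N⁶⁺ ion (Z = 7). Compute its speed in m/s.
1.09385e+06 m/s (or 0.364868% of c)

The binding energy at n = 14 for N⁶⁺ is:
E_14 = -13.6057 × 7²/14² = -3.40142500 eV
|E_14| = 3.40142500 eV

Convert to Joules:
KE = 3.40142500 eV × (1.602177 × 10⁻¹⁹ J/eV) = 5.4496849e-19 J

Using KE = ½mv²:
v = √(2·KE/m_e)
v = √(2 × 5.4496849e-19 J / 9.10938 × 10⁻³¹ kg)
v = 1.09385e+06 m/s

This is approximately 0.364868% the speed of light.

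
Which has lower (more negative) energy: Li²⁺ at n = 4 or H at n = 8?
Li²⁺ at n = 4 (E = -7.653206 eV)

Using E_n = -13.6057 Z² / n² eV:

Li²⁺ (Z = 3) at n = 4:
E = -13.6057 × 3² / 4² = -13.6057 × 9 / 16 = -7.653206250 eV

H (Z = 1) at n = 8:
E = -13.6057 × 1² / 8² = -13.6057 × 1 / 64 = -0.212589063 eV

Since -7.653206250 eV < -0.212589063 eV,
Li²⁺ at n = 4 is more tightly bound (requires more energy to ionize).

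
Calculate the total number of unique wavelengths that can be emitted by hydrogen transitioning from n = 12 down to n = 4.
36

The electron can occupy levels n = 4, 5, ..., 12 during de-excitation — that is m = 12 - 4 + 1 = 9 distinct levels.

The number of distinct spectral lines equals the number of ways to choose 2 of these m levels (each pair gives one possible emission transition):

Number of lines = m(m-1)/2 = 9×8/2 = 36

These correspond to all possible transitions between the 9 levels:
12 → 11, 12 → 10, 12 → 9, 12 → 8, 12 → 7, 12 → 6, 12 → 5, 12 → 4...

Each transition produces a photon with a unique energy (and thus wavelength). This count does not depend on Z.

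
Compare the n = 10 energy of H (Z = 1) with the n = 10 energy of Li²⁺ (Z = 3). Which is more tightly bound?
Li²⁺ at n = 10 (E = -1.22 eV)

Using E_n = -13.6057 Z² / n² eV:

H (Z = 1) at n = 10:
E = -13.6057 × 1² / 10² = -13.6057 × 1 / 100 = -0.13606 eV

Li²⁺ (Z = 3) at n = 10:
E = -13.6057 × 3² / 10² = -13.6057 × 9 / 100 = -1.22451 eV

Since -1.22451 eV < -0.13606 eV,
Li²⁺ at n = 10 is more tightly bound (requires more energy to ionize).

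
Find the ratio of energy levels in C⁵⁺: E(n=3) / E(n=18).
36.000000

Using E_n = -13.6057 Z² / n² eV with Z = 6:

E_3 = -13.6057 × 6² / 3² = -489.8052 / 9 = -54.422800000000 eV
E_18 = -13.6057 × 6² / 18² = -489.8052 / 324 = -1.511744444444 eV

The ratio is:
E_3/E_18 = (-54.422800000000) / (-1.511744444444)
E_3/E_18 = (-489.8052/9) / (-489.8052/324)
E_3/E_18 = 324/9
E_3/E_18 = 36.000000
(Note: the Z² factors cancel in the ratio.)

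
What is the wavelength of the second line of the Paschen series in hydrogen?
1281.47 nm

The lines of a series are numbered from the longest wavelength (smallest ΔE) outward; the second line is the transition from n = n_f + 2 to n_f.
The Paschen series has all transitions ending at n_f = 3.

For H, the second line (β-line) is the jump from n = 5 to n = 3:
E_5 = -13.6057 / 5² = -0.54422800 eV
E_3 = -13.6057 / 3² = -1.51174444 eV
ΔE = E_5 - E_3 = 0.96751644 eV

λ = hc/E = 1239.84 eV·nm / 0.96751644 eV
λ = 1281.47 nm

This is the β-line of the Paschen series in H.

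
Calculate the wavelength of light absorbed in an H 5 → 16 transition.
2524.72 nm

First, find the transition energy using E_n = -13.6057 / n² eV:
E_5 = -13.6057 / 5² = -0.54422800 eV
E_16 = -13.6057 / 16² = -0.05314727 eV

Photon energy: |ΔE| = |E_16 - E_5| = 0.49108073 eV

Convert to wavelength using E = hc/λ with hc = 1239.84 eV·nm:
λ = hc/E = 1239.84 eV·nm / 0.49108073 eV
λ = 2524.72 nm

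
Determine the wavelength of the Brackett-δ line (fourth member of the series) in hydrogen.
1944.03228 nm

The lines of a series are numbered from the longest wavelength (smallest ΔE) outward; the fourth line is the transition from n = n_f + 4 to n_f.
The Brackett series has all transitions ending at n_f = 4.

For H, the fourth line (δ-line) is the jump from n = 8 to n = 4:
E_8 = -13.6057 / 8² = -0.21258906250 eV
E_4 = -13.6057 / 4² = -0.85035625000 eV
ΔE = E_8 - E_4 = 0.63776718750 eV

λ = hc/E = 1239.84 eV·nm / 0.63776718750 eV
λ = 1944.03228 nm

This is the δ-line of the Brackett series in H.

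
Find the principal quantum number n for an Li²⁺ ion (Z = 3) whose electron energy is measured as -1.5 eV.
n = 9

The exact energy levels follow E_n = -13.6057 Z² / n² eV with Z = 3.

The measured value (-1.5 eV) is reported to only 2 significant figures, so we must test candidate n values and see which one matches to that precision.

Candidate energies:
  n = 7:  E = -13.6057 × 3² / 7² = -2.49901 eV
  n = 8:  E = -13.6057 × 3² / 8² = -1.91330 eV
  n = 9:  E = -13.6057 × 3² / 9² = -1.51174 eV  ← matches
  n = 10:  E = -13.6057 × 3² / 10² = -1.22451 eV
  n = 11:  E = -13.6057 × 3² / 11² = -1.01199 eV

Checking against the measurement of -1.5 eV (2 sig figs), only n = 9 agrees:
E_9 = -1.51174 eV, which rounds to -1.5 eV ✓

Therefore n = 9.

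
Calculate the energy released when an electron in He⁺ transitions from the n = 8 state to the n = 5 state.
1.32656 eV

The energy levels are E_n = -13.6057 Z² eV / n².

Energy at n = 8: E_8 = -13.6057 × 2² / 8² = -0.85035625 eV
Energy at n = 5: E_5 = -13.6057 × 2² / 5² = -2.17691200 eV

For emission (electron falling to lower state), the photon energy is:
E_photon = E_8 - E_5 = |-0.85035625 - (-2.17691200)|
E_photon = 1.32656 eV

This energy is carried away by the emitted photon.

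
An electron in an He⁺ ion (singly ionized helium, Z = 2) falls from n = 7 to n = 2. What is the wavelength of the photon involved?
99.23 nm

First, find the transition energy using E_n = -13.6057 Z² / n² eV:
E_7 = -13.6057 × 2² / 7² = -1.1107 eV
E_2 = -13.6057 × 2² / 2² = -13.6057 eV

Photon energy: |ΔE| = |E_2 - E_7| = 12.4950 eV

Convert to wavelength using E = hc/λ with hc = 1239.84 eV·nm:
λ = hc/E = 1239.84 eV·nm / 12.4950 eV
λ = 99.23 nm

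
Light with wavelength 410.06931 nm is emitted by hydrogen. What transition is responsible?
n = 6 → n = 2

First, find the photon energy from the wavelength (hc = 1239.84 eV·nm):
E = hc/λ = 1239.84 eV·nm / 410.06931 nm = 3.0234889 eV

The energy levels of hydrogen satisfy E_n = -13.6057 / n² eV, so an emission n_i → n_f releases
ΔE = 13.6057 × (1/n_f² − 1/n_i²) eV.

Setting ΔE equal to the photon energy:
1/n_f² − 1/n_i² = 3.0234889 / 13.6057 = 0.22222222

Since 1/n_i² must be positive, we need 1/n_f² > 0.22222222, i.e. n_f ≤ 2. For each allowed n_f, solve n_i = (1/n_f² − 0.22222222)^(−1/2) and check whether it is a whole number:
  n_f = 1: 1/n_i² = 1.00000000 − 0.22222222 = 0.77777778 → n_i = 1.134  (not an integer) ✗
  n_f = 2: 1/n_i² = 0.25000000 − 0.22222222 = 0.02777778 → n_i = 6.000  → integer, n_i = 6 ✓

Only n_f = 2 gives an integer upper level, n_i = 6.

The transition is from n = 6 to n = 2 (emission).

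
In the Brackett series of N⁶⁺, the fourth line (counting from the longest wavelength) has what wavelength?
39.6741 nm

The lines of a series are numbered from the longest wavelength (smallest ΔE) outward; the fourth line is the transition from n = n_f + 4 to n_f.
The Brackett series has all transitions ending at n_f = 4.

For N⁶⁺ (Z = 7), the fourth line (δ-line) is the jump from n = 8 to n = 4:
E_8 = -13.6057 × 7² / 8² = -10.416864 eV
E_4 = -13.6057 × 7² / 4² = -41.667456 eV
ΔE = E_8 - E_4 = 31.250592 eV

λ = hc/E = 1239.84 eV·nm / 31.250592 eV
λ = 39.6741 nm

This is the δ-line of the Brackett series in N⁶⁺.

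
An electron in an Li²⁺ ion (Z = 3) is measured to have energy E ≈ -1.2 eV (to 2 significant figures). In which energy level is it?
n = 10

The exact energy levels follow E_n = -13.6057 Z² / n² eV with Z = 3.

The measured value (-1.2 eV) is reported to only 2 significant figures, so we must test candidate n values and see which one matches to that precision.

Candidate energies:
  n = 8:  E = -13.6057 × 3² / 8² = -1.91330 eV
  n = 9:  E = -13.6057 × 3² / 9² = -1.51174 eV
  n = 10:  E = -13.6057 × 3² / 10² = -1.22451 eV  ← matches
  n = 11:  E = -13.6057 × 3² / 11² = -1.01199 eV
  n = 12:  E = -13.6057 × 3² / 12² = -0.85036 eV

Checking against the measurement of -1.2 eV (2 sig figs), only n = 10 agrees:
E_10 = -1.22451 eV, which rounds to -1.2 eV ✓

Therefore n = 10.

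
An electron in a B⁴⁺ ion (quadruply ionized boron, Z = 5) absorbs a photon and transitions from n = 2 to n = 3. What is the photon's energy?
47.24 eV

The energy levels of a hydrogen-like atom are E_n = -13.6057 Z² eV / n².

Energy at n = 2: E_2 = -13.6057 × 5² / 2² = -85.03563 eV
Energy at n = 3: E_3 = -13.6057 × 5² / 3² = -37.79361 eV

The excitation energy is the difference:
ΔE = E_3 - E_2
ΔE = -37.79361 - (-85.03563)
ΔE = 47.24 eV

Since this is positive, energy must be absorbed (photon absorption).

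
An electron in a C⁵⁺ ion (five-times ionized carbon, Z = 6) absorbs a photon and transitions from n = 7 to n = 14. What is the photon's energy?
7.4970 eV

The energy levels of a hydrogen-like atom are E_n = -13.6057 Z² eV / n².

Energy at n = 7: E_7 = -13.6057 × 6² / 7² = -9.9960245 eV
Energy at n = 14: E_14 = -13.6057 × 6² / 14² = -2.4990061 eV

The excitation energy is the difference:
ΔE = E_14 - E_7
ΔE = -2.4990061 - (-9.9960245)
ΔE = 7.4970 eV

Since this is positive, energy must be absorbed (photon absorption).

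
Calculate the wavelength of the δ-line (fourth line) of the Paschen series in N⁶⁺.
20.503465 nm

The lines of a series are numbered from the longest wavelength (smallest ΔE) outward; the fourth line is the transition from n = n_f + 4 to n_f.
The Paschen series has all transitions ending at n_f = 3.

For N⁶⁺ (Z = 7), the fourth line (δ-line) is the jump from n = 7 to n = 3:
E_7 = -13.6057 × 7² / 7² = -13.60570000 eV
E_3 = -13.6057 × 7² / 3² = -74.07547778 eV
ΔE = E_7 - E_3 = 60.46977778 eV

λ = hc/E = 1239.84 eV·nm / 60.46977778 eV
λ = 20.503465 nm

This is the δ-line of the Paschen series in N⁶⁺.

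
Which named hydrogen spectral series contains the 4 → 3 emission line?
Paschen series

The spectral series in hydrogen are named based on the final (lower) energy level:
- Lyman series: n_final = 1 (ultraviolet)
- Balmer series: n_final = 2 (visible/near-UV)
- Paschen series: n_final = 3 (infrared)
- Brackett series: n_final = 4 (infrared)
- Pfund series: n_final = 5 (far infrared)

Since this transition ends at n = 3, it belongs to the Paschen series.

For reference, this 4 → 3 line has photon energy
ΔE = 13.6057 eV × (1/3² - 1/4²) = 0.66138819 eV,
corresponding to wavelength λ = hc/ΔE = 1239.84 eV·nm / 0.66138819 eV = 1874.60 nm in the infrared region.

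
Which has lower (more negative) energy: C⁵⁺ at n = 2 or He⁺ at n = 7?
C⁵⁺ at n = 2 (E = -122.4513 eV)

Using E_n = -13.6057 Z² / n² eV:

C⁵⁺ (Z = 6) at n = 2:
E = -13.6057 × 6² / 2² = -13.6057 × 36 / 4 = -122.4513000 eV

He⁺ (Z = 2) at n = 7:
E = -13.6057 × 2² / 7² = -13.6057 × 4 / 49 = -1.1106694 eV

Since -122.4513000 eV < -1.1106694 eV,
C⁵⁺ at n = 2 is more tightly bound (requires more energy to ionize).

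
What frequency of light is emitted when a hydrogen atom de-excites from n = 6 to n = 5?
4.021e+13 Hz

First, find the transition energy:
E_6 = -13.6057 / 6² = -0.3779361 eV
E_5 = -13.6057 / 5² = -0.5442280 eV
|ΔE| = |E_5 - E_6| = 0.1662919 eV

Convert to Joules: E = 0.1662919 eV × (1.602177 × 10⁻¹⁹ J/eV) = 2.66429e-20 J

Using E = hf:
f = E/h = 2.66429e-20 J / (6.62607 × 10⁻³⁴ J·s)
f = 4.021e+13 Hz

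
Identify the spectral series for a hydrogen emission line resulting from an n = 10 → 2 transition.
Balmer series

The spectral series in hydrogen are named based on the final (lower) energy level:
- Lyman series: n_final = 1 (ultraviolet)
- Balmer series: n_final = 2 (visible/near-UV)
- Paschen series: n_final = 3 (infrared)
- Brackett series: n_final = 4 (infrared)
- Pfund series: n_final = 5 (far infrared)

Since this transition ends at n = 2, it belongs to the Balmer series.

For reference, this 10 → 2 line has photon energy
ΔE = 13.6057 eV × (1/2² - 1/10²) = 3.2653680 eV,
corresponding to wavelength λ = hc/ΔE = 1239.84 eV·nm / 3.2653680 eV = 379.694 nm in the visible/near-UV region.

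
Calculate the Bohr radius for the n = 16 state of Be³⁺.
3.38673 nm (or 33.86734 Å)

The Bohr radius formula is:
r_n = n² a₀ / Z

where a₀ = 0.05291772 nm is the Bohr radius.

For Be³⁺ (Z = 4) at n = 16:
r_16 = 16² × 0.05291772 nm / 4
r_16 = 256 × 0.05291772 nm / 4
r_16 = 13.546936 nm / 4
r_16 = 3.38673 nm

The electron orbits at approximately 3.38673 nm from the nucleus.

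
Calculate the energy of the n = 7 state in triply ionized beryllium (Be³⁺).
-4.4427 eV

For hydrogen-like ions, the energy levels scale with Z²:
E_n = -13.6057 Z² / n² eV

For Be³⁺ (Z = 4) at n = 7:
E_7 = -13.6057 × 4² / 7²
E_7 = -13.6057 × 16 / 49
E_7 = -217.6912 / 49
E_7 = -4.4427 eV

The energy is 16 times more negative than hydrogen at the same n due to the stronger nuclear charge.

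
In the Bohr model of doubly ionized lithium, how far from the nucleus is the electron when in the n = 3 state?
0.15875 nm (or 1.58753 Å)

The Bohr radius formula is:
r_n = n² a₀ / Z

where a₀ = 0.05291772 nm is the Bohr radius.

For Li²⁺ (Z = 3) at n = 3:
r_3 = 3² × 0.05291772 nm / 3
r_3 = 9 × 0.05291772 nm / 3
r_3 = 0.476259 nm / 3
r_3 = 0.15875 nm

The electron orbits at approximately 0.15875 nm from the nucleus.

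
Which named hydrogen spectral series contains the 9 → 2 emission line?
Balmer series

The spectral series in hydrogen are named based on the final (lower) energy level:
- Lyman series: n_final = 1 (ultraviolet)
- Balmer series: n_final = 2 (visible/near-UV)
- Paschen series: n_final = 3 (infrared)
- Brackett series: n_final = 4 (infrared)
- Pfund series: n_final = 5 (far infrared)

Since this transition ends at n = 2, it belongs to the Balmer series.

For reference, this 9 → 2 line has photon energy
ΔE = 13.6057 eV × (1/2² - 1/9²) = 3.2334533951 eV,
corresponding to wavelength λ = hc/ΔE = 1239.84 eV·nm / 3.2334533951 eV = 383.441432 nm in the visible/near-UV region.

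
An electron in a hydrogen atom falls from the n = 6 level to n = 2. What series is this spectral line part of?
Balmer series

The spectral series in hydrogen are named based on the final (lower) energy level:
- Lyman series: n_final = 1 (ultraviolet)
- Balmer series: n_final = 2 (visible/near-UV)
- Paschen series: n_final = 3 (infrared)
- Brackett series: n_final = 4 (infrared)
- Pfund series: n_final = 5 (far infrared)

Since this transition ends at n = 2, it belongs to the Balmer series.

For reference, this 6 → 2 line has photon energy
ΔE = 13.6057 eV × (1/2² - 1/6²) = 3.0234889 eV,
corresponding to wavelength λ = hc/ΔE = 1239.84 eV·nm / 3.0234889 eV = 410.069 nm in the visible/near-UV region.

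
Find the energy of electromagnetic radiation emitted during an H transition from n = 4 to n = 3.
0.661 eV

The energy levels are E_n = -13.6057 eV / n².

Energy at n = 4: E_4 = -13.6057 / 4² = -0.850356 eV
Energy at n = 3: E_3 = -13.6057 / 3² = -1.511744 eV

For emission (electron falling to lower state), the photon energy is:
E_photon = E_4 - E_3 = |-0.850356 - (-1.511744)|
E_photon = 0.661 eV

This energy is carried away by the emitted photon.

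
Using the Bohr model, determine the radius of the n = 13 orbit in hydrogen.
8.94310 nm (or 89.43095 Å)

The Bohr radius formula is:
r_n = n² a₀ / Z

where a₀ = 0.05291772 nm is the Bohr radius.

For H (Z = 1) at n = 13:
r_13 = 13² × 0.05291772 nm / 1
r_13 = 169 × 0.05291772 nm / 1
r_13 = 8.943095 nm / 1
r_13 = 8.94310 nm

The electron orbits at approximately 8.94310 nm from the nucleus.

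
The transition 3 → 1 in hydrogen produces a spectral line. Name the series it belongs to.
Lyman series

The spectral series in hydrogen are named based on the final (lower) energy level:
- Lyman series: n_final = 1 (ultraviolet)
- Balmer series: n_final = 2 (visible/near-UV)
- Paschen series: n_final = 3 (infrared)
- Brackett series: n_final = 4 (infrared)
- Pfund series: n_final = 5 (far infrared)

Since this transition ends at n = 1, it belongs to the Lyman series.

For reference, this 3 → 1 line has photon energy
ΔE = 13.6057 eV × (1/1² - 1/3²) = 12.09396 eV,
corresponding to wavelength λ = hc/ΔE = 1239.84 eV·nm / 12.09396 eV = 102.52 nm in the ultraviolet region.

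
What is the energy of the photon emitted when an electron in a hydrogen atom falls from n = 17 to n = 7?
0.23059 eV

The energy levels are E_n = -13.6057 eV / n².

Energy at n = 17: E_17 = -13.6057 / 17² = -0.04707855 eV
Energy at n = 7: E_7 = -13.6057 / 7² = -0.27766735 eV

For emission (electron falling to lower state), the photon energy is:
E_photon = E_17 - E_7 = |-0.04707855 - (-0.27766735)|
E_photon = 0.23059 eV

This energy is carried away by the emitted photon.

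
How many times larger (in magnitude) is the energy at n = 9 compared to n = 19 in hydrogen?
4.46

Using E_n = -13.6057 Z² / n² eV with Z = 1:

E_9 = -13.6057 / 9² = -13.6057 / 81 = -0.16797160 eV
E_19 = -13.6057 / 19² = -13.6057 / 361 = -0.03768892 eV

The ratio is:
E_9/E_19 = (-0.16797160) / (-0.03768892)
E_9/E_19 = (-13.6057/81) / (-13.6057/361)
E_9/E_19 = 361/81
E_9/E_19 = 4.46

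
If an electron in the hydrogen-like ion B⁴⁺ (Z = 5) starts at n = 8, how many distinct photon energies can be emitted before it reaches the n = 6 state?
3

The electron can occupy levels n = 6, 7, ..., 8 during de-excitation — that is m = 8 - 6 + 1 = 3 distinct levels.

The number of distinct spectral lines equals the number of ways to choose 2 of these m levels (each pair gives one possible emission transition):

Number of lines = m(m-1)/2 = 3×2/2 = 3

These correspond to all possible transitions between the 3 levels:
8 → 7, 8 → 6, 7 → 6

Each transition produces a photon with a unique energy (and thus wavelength). This count does not depend on Z.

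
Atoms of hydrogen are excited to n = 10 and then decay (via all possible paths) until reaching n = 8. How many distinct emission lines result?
3

The electron can occupy levels n = 8, 9, ..., 10 during de-excitation — that is m = 10 - 8 + 1 = 3 distinct levels.

The number of distinct spectral lines equals the number of ways to choose 2 of these m levels (each pair gives one possible emission transition):

Number of lines = m(m-1)/2 = 3×2/2 = 3

These correspond to all possible transitions between the 3 levels:
10 → 9, 10 → 8, 9 → 8

Each transition produces a photon with a unique energy (and thus wavelength). This count does not depend on Z.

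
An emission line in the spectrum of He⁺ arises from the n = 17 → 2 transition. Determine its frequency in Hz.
3.2443e+15 Hz

First, find the transition energy:
E_17 = -13.6057 × 2² / 17² = -0.1883142 eV
E_2 = -13.6057 × 2² / 2² = -13.6057000 eV
|ΔE| = |E_2 - E_17| = 13.4173858 eV

Convert to Joules: E = 13.4173858 eV × (1.602177 × 10⁻¹⁹ J/eV) = 2.149703e-18 J

Using E = hf:
f = E/h = 2.149703e-18 J / (6.62607 × 10⁻³⁴ J·s)
f = 3.2443e+15 Hz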